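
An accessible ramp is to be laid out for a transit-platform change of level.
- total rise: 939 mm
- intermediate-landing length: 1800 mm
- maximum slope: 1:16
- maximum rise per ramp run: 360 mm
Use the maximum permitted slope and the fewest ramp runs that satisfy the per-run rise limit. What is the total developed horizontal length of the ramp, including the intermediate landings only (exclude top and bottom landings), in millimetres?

939 / 360 = 2.608 → round up to 3 ramp runs. That means 2 intermediate landings.
Horizontal run for 939 mm of rise at 1:16 is 939 × 16 = 15024 mm.
2 intermediate landings contribute 2 × 1800 = 3600 mm.
Developed length = 15024 + 3600 = 18624 mm.

18624 mm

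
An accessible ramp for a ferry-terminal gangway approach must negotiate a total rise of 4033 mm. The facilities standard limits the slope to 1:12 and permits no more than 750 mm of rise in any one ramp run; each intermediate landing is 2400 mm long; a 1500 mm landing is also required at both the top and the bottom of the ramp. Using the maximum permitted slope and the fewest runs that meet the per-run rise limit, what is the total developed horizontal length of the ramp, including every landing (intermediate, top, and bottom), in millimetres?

63396 mm

At most 750 each: 4033/750 = 5.38, giving 6 ramp runs. That means 5 intermediate landings.
Horizontal run for 4033 mm of rise at 1:12 is 4033 × 12 = 48396 mm.
5 intermediate landings contribute 5 × 2400 = 12000 mm.
Top and bottom landings: 2 × 1500 = 3000 mm.
Total = 48396 + 12000 + 3000 = 63396 mm.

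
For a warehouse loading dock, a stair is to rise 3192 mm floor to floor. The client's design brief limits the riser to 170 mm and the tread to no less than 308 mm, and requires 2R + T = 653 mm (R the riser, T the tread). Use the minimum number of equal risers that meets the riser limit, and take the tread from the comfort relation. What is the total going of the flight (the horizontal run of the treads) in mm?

5706 mm

3192 / 170 = 18.78, so 19 risers are needed.
Each riser is 3192/19 = 168 mm (≤ 170 mm).
From 2R + T = 653: T = 653 − 336 = 317 mm.
Treads = 19 − 1 = 18; going = 18 × 317 = 5706 mm.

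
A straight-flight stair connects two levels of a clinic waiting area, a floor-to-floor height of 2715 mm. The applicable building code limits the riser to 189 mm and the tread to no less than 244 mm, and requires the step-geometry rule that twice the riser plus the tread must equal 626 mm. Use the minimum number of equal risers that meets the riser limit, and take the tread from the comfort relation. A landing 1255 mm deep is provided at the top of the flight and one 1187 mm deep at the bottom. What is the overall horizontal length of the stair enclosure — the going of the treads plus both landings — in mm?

6138 mm

2715 / 189 = 14.365 → round up to 15 risers.
Each riser is 2715/15 = 181 mm (≤ 189 mm).
T = 626 − 2·181 = 264 mm, which satisfies the 244 mm minimum.
Going = (15 − 1) × 264 = 3696 mm.
Add landings: 3696 + 1255 + 1187 = 6138 mm.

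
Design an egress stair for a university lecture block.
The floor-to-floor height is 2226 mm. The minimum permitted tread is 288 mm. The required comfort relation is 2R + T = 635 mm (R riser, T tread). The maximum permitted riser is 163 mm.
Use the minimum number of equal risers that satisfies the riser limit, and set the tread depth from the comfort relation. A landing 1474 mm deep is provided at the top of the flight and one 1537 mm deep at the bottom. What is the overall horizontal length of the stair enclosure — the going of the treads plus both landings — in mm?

At most 163 each: 2226/163 = 13.66, giving 14 risers.
Each riser is 2226/14 = 159 mm (≤ 163 mm).
Tread T = 635 − 2 × 159 = 317 mm (≥ 288 mm).
Going = (14 − 1) × 317 = 4121 mm.
Enclosure = 4121 + 1474 + 1537 = 7132 mm.

7132 mm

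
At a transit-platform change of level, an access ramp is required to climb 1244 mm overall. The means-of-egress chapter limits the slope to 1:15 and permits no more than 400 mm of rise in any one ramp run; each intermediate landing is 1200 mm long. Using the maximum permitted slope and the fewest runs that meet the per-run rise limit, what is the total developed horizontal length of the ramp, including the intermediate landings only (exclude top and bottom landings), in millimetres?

22260 mm

⌈1244/400⌉ = 4 ramp runs. That means 3 intermediate landings.
Ramp run (horizontal) at 1:15: 1244 × 15 = 18660 mm.
3 intermediate landings contribute 3 × 1200 = 3600 mm.
Developed length = 18660 + 3600 = 22260 mm.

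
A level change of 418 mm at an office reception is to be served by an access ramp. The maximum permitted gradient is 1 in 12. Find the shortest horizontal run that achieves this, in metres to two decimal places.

Run = rise × 12 = 418 × 12 = 5016 mm.
5016 mm = 5.02 m.

5.02 m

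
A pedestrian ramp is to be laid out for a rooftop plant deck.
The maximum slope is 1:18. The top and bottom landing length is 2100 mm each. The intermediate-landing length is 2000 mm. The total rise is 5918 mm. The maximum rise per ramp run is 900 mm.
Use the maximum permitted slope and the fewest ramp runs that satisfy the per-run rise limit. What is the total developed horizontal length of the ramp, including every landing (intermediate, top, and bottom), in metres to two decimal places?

At most 900 each: 5918/900 = 6.58, giving 7 ramp runs. That means 6 intermediate landings.
Horizontal run for 5918 mm of rise at 1:18 is 5918 × 18 = 106524 mm.
Intermediate landings: 6 × 2000 = 12000 mm.
Top and bottom landings: 2 × 2100 = 4200 mm.
Total = 106524 + 12000 + 4200 = 122724 mm.
= 122.72 m.

122.72 m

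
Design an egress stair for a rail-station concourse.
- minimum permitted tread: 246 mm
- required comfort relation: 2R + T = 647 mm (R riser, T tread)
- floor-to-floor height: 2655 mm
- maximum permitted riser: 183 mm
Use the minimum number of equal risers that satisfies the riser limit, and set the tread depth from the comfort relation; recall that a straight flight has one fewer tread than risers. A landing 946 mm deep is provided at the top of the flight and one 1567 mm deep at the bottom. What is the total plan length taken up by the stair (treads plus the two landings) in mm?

6615 mm

2655 / 183 = 14.508 → round up to 15 risers.
Riser R = 2655 / 15 = 177 mm, within the 183 mm limit.
Tread T = 647 − 2 × 177 = 293 mm (≥ 246 mm).
15 risers give 14 treads; going = 14 × 293 = 4102 mm.
Add landings: 4102 + 946 + 1567 = 6615 mm.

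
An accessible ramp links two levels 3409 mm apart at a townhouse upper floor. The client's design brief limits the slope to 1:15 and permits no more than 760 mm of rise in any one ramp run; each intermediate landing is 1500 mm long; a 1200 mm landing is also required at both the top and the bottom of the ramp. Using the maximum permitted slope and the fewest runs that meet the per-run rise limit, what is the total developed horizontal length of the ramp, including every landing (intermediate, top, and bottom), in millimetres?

59535 mm

3409 / 760 = 4.486 → round up to 5 ramp runs. That means 4 intermediate landings.
Horizontal run for 3409 mm of rise at 1:15 is 3409 × 15 = 51135 mm.
Intermediate landings: 4 × 1500 = 6000 mm.
Top and bottom landings: 2 × 1200 = 2400 mm.
Total = 51135 + 6000 + 2400 = 59535 mm.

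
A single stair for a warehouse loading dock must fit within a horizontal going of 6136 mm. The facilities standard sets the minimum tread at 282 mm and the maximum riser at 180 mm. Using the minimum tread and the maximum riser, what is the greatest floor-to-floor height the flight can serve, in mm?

Treads that fit: ⌊6136 / 282⌋ = 21.
Risers = treads + 1 = 22.
Maximum height = 22 × 180 = 3960 mm.

3960 mm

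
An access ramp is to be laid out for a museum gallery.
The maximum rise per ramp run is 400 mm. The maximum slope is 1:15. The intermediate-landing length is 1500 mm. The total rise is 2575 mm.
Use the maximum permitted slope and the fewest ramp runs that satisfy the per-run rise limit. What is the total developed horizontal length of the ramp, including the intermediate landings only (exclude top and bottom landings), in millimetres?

⌈2575/400⌉ = 7 ramp runs. That means 6 intermediate landings.
Horizontal run for 2575 mm of rise at 1:15 is 2575 × 15 = 38625 mm.
6 intermediate landings contribute 6 × 1500 = 9000 mm.
Total developed length = 38625 + 9000 = 47625 mm.

47625 mm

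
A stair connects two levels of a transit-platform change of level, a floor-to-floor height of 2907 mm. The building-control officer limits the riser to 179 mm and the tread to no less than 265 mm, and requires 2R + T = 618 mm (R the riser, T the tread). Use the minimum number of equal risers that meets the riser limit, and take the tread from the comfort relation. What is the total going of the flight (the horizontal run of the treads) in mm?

4416 mm

2907 / 179 = 16.24, so 17 risers are needed.
Riser R = 2907 / 17 = 171 mm, within the 179 mm limit.
T = 618 − 2·171 = 276 mm, which satisfies the 265 mm minimum.
Going = (17 − 1) × 276 = 4416 mm.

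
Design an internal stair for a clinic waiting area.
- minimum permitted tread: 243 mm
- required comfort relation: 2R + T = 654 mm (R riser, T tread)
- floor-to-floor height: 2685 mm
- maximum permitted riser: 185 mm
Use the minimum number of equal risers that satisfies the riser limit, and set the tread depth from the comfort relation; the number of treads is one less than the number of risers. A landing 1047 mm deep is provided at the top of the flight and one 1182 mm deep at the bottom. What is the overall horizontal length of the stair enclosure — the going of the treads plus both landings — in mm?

6373 mm

At most 185 each: 2685/185 = 14.51, giving 15 risers.
R = 2685 ÷ 15 = 179 mm.
T = 654 − 2·179 = 296 mm, which satisfies the 243 mm minimum.
Treads = 15 − 1 = 14; going = 14 × 296 = 4144 mm.
Enclosure = 4144 + 1047 + 1182 = 6373 mm.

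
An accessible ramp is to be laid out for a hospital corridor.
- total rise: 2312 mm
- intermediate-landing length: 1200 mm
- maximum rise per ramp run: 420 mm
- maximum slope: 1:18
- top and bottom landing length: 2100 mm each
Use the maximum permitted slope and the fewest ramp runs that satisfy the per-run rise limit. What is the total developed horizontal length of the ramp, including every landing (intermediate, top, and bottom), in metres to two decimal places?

2312 / 420 = 5.505 → round up to 6 ramp runs. That means 5 intermediate landings.
Ramp run (horizontal) at 1:18: 2312 × 18 = 41616 mm.
5 intermediate landings contribute 5 × 1200 = 6000 mm.
Top and bottom landings: 2 × 2100 = 4200 mm.
Total = 41616 + 6000 + 4200 = 51816 mm.
= 51.82 m.

51.82 m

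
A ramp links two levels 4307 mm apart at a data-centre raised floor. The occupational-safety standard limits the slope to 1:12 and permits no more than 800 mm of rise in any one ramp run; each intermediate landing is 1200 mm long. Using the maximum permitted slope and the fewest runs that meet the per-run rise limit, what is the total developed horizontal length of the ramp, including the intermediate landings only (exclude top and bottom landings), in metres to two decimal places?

57.68 m

4307 / 800 = 5.38, so 6 ramp runs are needed. That means 5 intermediate landings.
Horizontal run for 4307 mm of rise at 1:12 is 4307 × 12 = 51684 mm.
5 intermediate landings contribute 5 × 1200 = 6000 mm.
Developed length = 51684 + 6000 = 57684 mm.
= 57.68 m.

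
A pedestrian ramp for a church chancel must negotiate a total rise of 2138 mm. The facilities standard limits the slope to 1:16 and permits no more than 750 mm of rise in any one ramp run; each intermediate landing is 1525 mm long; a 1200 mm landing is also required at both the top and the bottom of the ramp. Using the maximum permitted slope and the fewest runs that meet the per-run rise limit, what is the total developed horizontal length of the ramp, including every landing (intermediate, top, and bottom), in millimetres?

At most 750 each: 2138/750 = 2.85, giving 3 ramp runs. That means 2 intermediate landings.
Ramp run (horizontal) at 1:16: 2138 × 16 = 34208 mm.
Intermediate landings: 2 × 1525 = 3050 mm.
Top and bottom landings: 2 × 1200 = 2400 mm.
Total = 34208 + 3050 + 2400 = 39658 mm.

39658 mm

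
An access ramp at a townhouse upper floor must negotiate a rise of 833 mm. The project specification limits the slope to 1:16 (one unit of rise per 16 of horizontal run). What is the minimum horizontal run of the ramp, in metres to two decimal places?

At 1:16 the run is 16 × 833 = 13328 mm.
13328 mm = 13.33 m.

13.33 m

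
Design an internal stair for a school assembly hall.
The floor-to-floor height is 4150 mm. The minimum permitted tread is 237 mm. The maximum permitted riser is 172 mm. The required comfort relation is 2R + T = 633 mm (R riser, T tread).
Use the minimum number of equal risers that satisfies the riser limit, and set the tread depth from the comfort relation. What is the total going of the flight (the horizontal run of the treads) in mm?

7224 mm

At most 172 each: 4150/172 = 24.13, giving 25 risers.
Riser R = 4150 / 25 = 166 mm, within the 172 mm limit.
Tread T = 633 − 2 × 166 = 301 mm (≥ 237 mm).
25 risers give 24 treads; going = 24 × 301 = 7224 mm.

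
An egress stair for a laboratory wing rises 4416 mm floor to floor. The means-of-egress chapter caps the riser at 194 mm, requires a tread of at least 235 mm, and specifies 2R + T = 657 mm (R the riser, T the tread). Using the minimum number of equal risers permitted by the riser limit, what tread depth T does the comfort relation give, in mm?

4416 / 194 = 22.76, so 23 risers are needed.
Each riser is 4416/23 = 192 mm (≤ 194 mm).
T = 657 − 2·192 = 273 mm, which satisfies the 235 mm minimum.

273 mm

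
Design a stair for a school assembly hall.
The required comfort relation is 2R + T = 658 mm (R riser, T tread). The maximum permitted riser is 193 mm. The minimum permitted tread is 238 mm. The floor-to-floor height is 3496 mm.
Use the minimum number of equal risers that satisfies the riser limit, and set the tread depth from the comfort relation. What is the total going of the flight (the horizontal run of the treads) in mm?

5220 mm

3496 / 193 = 18.114 → round up to 19 risers.
R = 3496 ÷ 19 = 184 mm.
T = 658 − 2·184 = 290 mm, which satisfies the 238 mm minimum.
Going = (19 − 1) × 290 = 5220 mm.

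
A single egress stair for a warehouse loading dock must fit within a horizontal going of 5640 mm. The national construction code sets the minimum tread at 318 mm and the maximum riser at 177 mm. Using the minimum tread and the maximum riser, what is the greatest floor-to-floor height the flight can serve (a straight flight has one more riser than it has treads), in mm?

5640 / 318 = 17.74, so 17 treads fit.
Risers = treads + 1 = 18.
Maximum height = 18 × 177 = 3186 mm.

3186 mm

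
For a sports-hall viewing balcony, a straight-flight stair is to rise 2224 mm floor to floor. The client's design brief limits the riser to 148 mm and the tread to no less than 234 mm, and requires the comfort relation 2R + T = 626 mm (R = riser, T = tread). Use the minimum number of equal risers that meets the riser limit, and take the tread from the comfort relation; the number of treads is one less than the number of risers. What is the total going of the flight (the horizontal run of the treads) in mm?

2224 / 148 = 15.027 → round up to 16 risers.
R = 2224 ÷ 16 = 139 mm.
T = 626 − 2·139 = 348 mm, which satisfies the 234 mm minimum.
Going = (16 − 1) × 348 = 5220 mm.

5220 mm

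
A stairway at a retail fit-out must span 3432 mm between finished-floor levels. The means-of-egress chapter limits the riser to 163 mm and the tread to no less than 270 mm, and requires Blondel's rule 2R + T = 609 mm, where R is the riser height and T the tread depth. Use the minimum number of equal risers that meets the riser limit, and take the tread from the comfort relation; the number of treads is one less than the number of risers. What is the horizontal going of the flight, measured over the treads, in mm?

3432 / 163 = 21.055 → round up to 22 risers.
R = 3432 ÷ 22 = 156 mm.
Tread T = 609 − 2 × 156 = 297 mm (≥ 270 mm).
Going = (22 − 1) × 297 = 6237 mm.

6237 mm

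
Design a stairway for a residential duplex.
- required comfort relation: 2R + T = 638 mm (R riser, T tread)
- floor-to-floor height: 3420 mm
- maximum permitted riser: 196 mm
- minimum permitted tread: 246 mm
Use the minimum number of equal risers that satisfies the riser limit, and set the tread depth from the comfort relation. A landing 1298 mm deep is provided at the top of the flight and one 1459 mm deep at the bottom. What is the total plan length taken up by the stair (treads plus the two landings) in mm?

7143 mm

3420 / 196 = 17.45, so 18 risers are needed.
Riser R = 3420 / 18 = 190 mm, within the 196 mm limit.
T = 638 − 2·190 = 258 mm, which satisfies the 246 mm minimum.
Going = (18 − 1) × 258 = 4386 mm.
Add landings: 4386 + 1298 + 1459 = 7143 mm.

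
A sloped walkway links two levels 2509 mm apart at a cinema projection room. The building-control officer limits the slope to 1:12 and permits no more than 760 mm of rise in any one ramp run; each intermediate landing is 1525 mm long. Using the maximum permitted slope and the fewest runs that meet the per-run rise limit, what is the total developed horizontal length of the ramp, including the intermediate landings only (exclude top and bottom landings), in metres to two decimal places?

34.68 m

⌈2509/760⌉ = 4 ramp runs. That means 3 intermediate landings.
Horizontal run for 2509 mm of rise at 1:12 is 2509 × 12 = 30108 mm.
3 intermediate landings contribute 3 × 1525 = 4575 mm.
Developed length = 30108 + 4575 = 34683 mm.
= 34.68 m.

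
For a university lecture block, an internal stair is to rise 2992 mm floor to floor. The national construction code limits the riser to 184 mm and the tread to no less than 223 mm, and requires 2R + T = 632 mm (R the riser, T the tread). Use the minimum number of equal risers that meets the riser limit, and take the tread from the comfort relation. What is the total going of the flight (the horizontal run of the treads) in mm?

4480 mm

⌈2992/184⌉ = 17 risers.
R = 2992 ÷ 17 = 176 mm.
Tread T = 632 − 2 × 176 = 280 mm (≥ 223 mm).
Treads = 17 − 1 = 16; going = 16 × 280 = 4480 mm.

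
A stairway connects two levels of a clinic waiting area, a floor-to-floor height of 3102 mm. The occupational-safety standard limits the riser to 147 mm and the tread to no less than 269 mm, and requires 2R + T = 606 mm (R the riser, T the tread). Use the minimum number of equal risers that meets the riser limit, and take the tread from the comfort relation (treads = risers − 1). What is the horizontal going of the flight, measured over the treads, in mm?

3102 / 147 = 21.102 → round up to 22 risers.
Each riser is 3102/22 = 141 mm (≤ 147 mm).
T = 606 − 2·141 = 324 mm, which satisfies the 269 mm minimum.
Treads = 22 − 1 = 21; going = 21 × 324 = 6804 mm.

6804 mm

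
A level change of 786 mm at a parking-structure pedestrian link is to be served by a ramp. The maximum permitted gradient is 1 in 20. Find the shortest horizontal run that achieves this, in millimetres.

Run = rise × 20 = 786 × 20 = 15720 mm.

15720 mm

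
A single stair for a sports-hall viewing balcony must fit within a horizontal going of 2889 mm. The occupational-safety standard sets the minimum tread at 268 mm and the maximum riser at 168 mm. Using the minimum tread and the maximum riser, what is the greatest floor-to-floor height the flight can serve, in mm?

2889 / 268 = 10.78, so 10 treads fit.
Risers = treads + 1 = 11.
Maximum height = 11 × 168 = 1848 mm.

1848 mm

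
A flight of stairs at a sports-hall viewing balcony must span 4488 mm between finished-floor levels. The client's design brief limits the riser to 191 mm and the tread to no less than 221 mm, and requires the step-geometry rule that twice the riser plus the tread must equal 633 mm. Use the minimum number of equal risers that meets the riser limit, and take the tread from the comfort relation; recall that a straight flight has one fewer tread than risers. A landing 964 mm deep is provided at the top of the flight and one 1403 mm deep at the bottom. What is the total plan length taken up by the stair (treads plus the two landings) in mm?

8324 mm

At most 191 each: 4488/191 = 23.50, giving 24 risers.
R = 4488 ÷ 24 = 187 mm.
Tread T = 633 − 2 × 187 = 259 mm (≥ 221 mm).
24 risers give 23 treads; going = 23 × 259 = 5957 mm.
Add landings: 5957 + 964 + 1403 = 8324 mm.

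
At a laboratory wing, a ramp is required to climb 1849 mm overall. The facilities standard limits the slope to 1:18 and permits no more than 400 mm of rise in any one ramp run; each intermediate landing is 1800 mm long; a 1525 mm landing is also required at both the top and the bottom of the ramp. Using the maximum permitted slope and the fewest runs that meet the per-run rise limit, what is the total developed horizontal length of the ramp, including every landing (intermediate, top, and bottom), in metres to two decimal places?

43.53 m

⌈1849/400⌉ = 5 ramp runs. That means 4 intermediate landings.
Ramp run (horizontal) at 1:18: 1849 × 18 = 33282 mm.
4 intermediate landings contribute 4 × 1800 = 7200 mm.
Top and bottom landings: 2 × 1525 = 3050 mm.
Total = 33282 + 7200 + 3050 = 43532 mm.
= 43.53 m.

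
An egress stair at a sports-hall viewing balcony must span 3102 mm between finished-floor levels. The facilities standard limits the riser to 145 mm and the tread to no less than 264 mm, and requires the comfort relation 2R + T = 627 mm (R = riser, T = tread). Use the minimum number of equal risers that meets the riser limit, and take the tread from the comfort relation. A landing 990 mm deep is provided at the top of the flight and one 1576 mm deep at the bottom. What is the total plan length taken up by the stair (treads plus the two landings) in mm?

3102 / 145 = 21.39, so 22 risers are needed.
Each riser is 3102/22 = 141 mm (≤ 145 mm).
Tread T = 627 − 2 × 141 = 345 mm (≥ 264 mm).
22 risers give 21 treads; going = 21 × 345 = 7245 mm.
Add landings: 7245 + 990 + 1576 = 9811 mm.

9811 mm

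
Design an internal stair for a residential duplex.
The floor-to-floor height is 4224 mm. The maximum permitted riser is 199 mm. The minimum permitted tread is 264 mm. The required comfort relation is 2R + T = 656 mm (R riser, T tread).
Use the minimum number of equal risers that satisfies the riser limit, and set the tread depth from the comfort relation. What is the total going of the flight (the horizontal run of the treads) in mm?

5712 mm

4224 / 199 = 21.23, so 22 risers are needed.
Each riser is 4224/22 = 192 mm (≤ 199 mm).
From 2R + T = 656: T = 656 − 384 = 272 mm.
Treads = 22 − 1 = 21; going = 21 × 272 = 5712 mm.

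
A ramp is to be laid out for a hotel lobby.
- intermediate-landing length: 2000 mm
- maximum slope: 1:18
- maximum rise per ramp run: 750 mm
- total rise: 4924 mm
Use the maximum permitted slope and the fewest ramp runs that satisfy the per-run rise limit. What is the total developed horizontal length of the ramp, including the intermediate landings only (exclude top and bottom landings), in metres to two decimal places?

4924 / 750 = 6.565 → round up to 7 ramp runs. That means 6 intermediate landings.
Ramp run (horizontal) at 1:18: 4924 × 18 = 88632 mm.
Intermediate landings: 6 × 2000 = 12000 mm.
Developed length = 88632 + 12000 = 100632 mm.
= 100.63 m.

100.63 m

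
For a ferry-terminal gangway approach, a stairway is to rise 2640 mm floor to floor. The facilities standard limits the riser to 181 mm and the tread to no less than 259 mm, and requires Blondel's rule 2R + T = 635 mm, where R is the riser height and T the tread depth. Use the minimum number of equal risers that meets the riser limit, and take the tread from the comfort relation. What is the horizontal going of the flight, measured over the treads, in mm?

3962 mm

⌈2640/181⌉ = 15 risers.
Riser R = 2640 / 15 = 176 mm, within the 181 mm limit.
Tread T = 635 − 2 × 176 = 283 mm (≥ 259 mm).
Going = (15 − 1) × 283 = 3962 mm.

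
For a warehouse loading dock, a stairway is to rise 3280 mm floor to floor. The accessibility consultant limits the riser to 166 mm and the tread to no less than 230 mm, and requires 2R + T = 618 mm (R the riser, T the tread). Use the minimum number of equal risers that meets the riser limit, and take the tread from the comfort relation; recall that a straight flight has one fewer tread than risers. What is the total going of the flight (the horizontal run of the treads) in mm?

3280 / 166 = 19.76, so 20 risers are needed.
Each riser is 3280/20 = 164 mm (≤ 166 mm).
From 2R + T = 618: T = 618 − 328 = 290 mm.
Going = (20 − 1) × 290 = 5510 mm.

5510 mm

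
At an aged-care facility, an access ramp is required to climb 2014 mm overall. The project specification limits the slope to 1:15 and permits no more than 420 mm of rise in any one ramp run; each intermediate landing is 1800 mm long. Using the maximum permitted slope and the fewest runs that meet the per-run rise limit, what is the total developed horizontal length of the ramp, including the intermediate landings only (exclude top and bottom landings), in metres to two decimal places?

37.41 m

2014 / 420 = 4.80, so 5 ramp runs are needed. That means 4 intermediate landings.
Horizontal run for 2014 mm of rise at 1:15 is 2014 × 15 = 30210 mm.
4 intermediate landings contribute 4 × 1800 = 7200 mm.
Total developed length = 30210 + 7200 = 37410 mm.
= 37.41 m.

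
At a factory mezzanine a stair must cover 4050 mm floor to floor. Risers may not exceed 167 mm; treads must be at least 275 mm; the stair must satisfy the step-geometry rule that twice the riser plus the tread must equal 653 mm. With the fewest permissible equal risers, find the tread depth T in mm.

4050 / 167 = 24.251 → round up to 25 risers.
Riser R = 4050 / 25 = 162 mm, within the 167 mm limit.
Tread T = 653 − 2 × 162 = 329 mm (≥ 275 mm).

329 mm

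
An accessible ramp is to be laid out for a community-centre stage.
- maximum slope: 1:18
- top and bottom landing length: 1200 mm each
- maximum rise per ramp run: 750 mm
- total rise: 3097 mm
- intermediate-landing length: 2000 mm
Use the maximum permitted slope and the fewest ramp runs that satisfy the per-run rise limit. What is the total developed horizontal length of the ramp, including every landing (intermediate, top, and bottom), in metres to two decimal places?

66.15 m

At most 750 each: 3097/750 = 4.13, giving 5 ramp runs. That means 4 intermediate landings.
Ramp run (horizontal) at 1:18: 3097 × 18 = 55746 mm.
4 intermediate landings contribute 4 × 2000 = 8000 mm.
Top and bottom landings: 2 × 1200 = 2400 mm.
Total = 55746 + 8000 + 2400 = 66146 mm.
= 66.15 m.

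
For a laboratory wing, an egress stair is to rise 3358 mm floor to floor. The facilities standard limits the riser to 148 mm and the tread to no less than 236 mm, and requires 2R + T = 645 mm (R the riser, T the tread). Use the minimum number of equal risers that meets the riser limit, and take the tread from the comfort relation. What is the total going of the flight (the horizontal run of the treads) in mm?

7766 mm

⌈3358/148⌉ = 23 risers.
Riser R = 3358 / 23 = 146 mm, within the 148 mm limit.
Tread T = 645 − 2 × 146 = 353 mm (≥ 236 mm).
Going = (23 − 1) × 353 = 7766 mm.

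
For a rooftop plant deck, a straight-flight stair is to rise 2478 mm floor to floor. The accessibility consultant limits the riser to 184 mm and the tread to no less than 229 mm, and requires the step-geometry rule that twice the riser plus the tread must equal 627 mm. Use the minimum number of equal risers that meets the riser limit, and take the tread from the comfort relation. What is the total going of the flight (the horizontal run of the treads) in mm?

At most 184 each: 2478/184 = 13.47, giving 14 risers.
Riser R = 2478 / 14 = 177 mm, within the 184 mm limit.
T = 627 − 2·177 = 273 mm, which satisfies the 229 mm minimum.
Treads = 14 − 1 = 13; going = 13 × 273 = 3549 mm.

3549 mm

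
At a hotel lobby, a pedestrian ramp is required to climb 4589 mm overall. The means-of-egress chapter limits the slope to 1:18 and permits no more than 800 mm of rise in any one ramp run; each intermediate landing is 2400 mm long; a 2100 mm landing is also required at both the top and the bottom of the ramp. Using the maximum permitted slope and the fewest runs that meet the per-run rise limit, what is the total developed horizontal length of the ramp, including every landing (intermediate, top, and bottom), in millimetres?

98802 mm

4589 / 800 = 5.74, so 6 ramp runs are needed. That means 5 intermediate landings.
Ramp run (horizontal) at 1:18: 4589 × 18 = 82602 mm.
Intermediate landings: 5 × 2400 = 12000 mm.
Top and bottom landings: 2 × 2100 = 4200 mm.
Total = 82602 + 12000 + 4200 = 98802 mm.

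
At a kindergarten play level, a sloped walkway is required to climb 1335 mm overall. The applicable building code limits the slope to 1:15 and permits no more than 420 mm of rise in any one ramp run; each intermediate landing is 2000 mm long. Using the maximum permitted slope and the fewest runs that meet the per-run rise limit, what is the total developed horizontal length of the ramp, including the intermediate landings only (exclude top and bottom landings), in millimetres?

1335 / 420 = 3.179 → round up to 4 ramp runs. That means 3 intermediate landings.
Ramp run (horizontal) at 1:15: 1335 × 15 = 20025 mm.
3 intermediate landings contribute 3 × 2000 = 6000 mm.
Developed length = 20025 + 6000 = 26025 mm.

26025 mm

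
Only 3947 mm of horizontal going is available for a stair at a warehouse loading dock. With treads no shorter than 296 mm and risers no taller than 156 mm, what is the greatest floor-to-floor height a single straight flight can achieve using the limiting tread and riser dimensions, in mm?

2184 mm

Treads that fit: ⌊3947 / 296⌋ = 13.
Risers = treads + 1 = 14.
Maximum height = 14 × 156 = 2184 mm.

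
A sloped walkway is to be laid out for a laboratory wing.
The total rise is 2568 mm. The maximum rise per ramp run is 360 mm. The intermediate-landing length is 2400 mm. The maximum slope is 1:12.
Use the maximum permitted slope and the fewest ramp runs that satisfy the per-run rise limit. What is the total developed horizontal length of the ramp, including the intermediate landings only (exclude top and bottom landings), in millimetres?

47616 mm

2568 / 360 = 7.133 → round up to 8 ramp runs. That means 7 intermediate landings.
Ramp run (horizontal) at 1:12: 2568 × 12 = 30816 mm.
Intermediate landings: 7 × 2400 = 16800 mm.
Developed length = 30816 + 16800 = 47616 mm.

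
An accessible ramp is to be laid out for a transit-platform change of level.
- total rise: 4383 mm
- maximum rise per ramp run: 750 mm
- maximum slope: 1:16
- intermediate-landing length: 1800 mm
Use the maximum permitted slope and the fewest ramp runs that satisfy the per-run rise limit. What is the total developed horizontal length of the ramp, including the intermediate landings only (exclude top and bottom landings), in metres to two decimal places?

At most 750 each: 4383/750 = 5.84, giving 6 ramp runs. That means 5 intermediate landings.
Horizontal run for 4383 mm of rise at 1:16 is 4383 × 16 = 70128 mm.
5 intermediate landings contribute 5 × 1800 = 9000 mm.
Developed length = 70128 + 9000 = 79128 mm.
= 79.13 m.

79.13 m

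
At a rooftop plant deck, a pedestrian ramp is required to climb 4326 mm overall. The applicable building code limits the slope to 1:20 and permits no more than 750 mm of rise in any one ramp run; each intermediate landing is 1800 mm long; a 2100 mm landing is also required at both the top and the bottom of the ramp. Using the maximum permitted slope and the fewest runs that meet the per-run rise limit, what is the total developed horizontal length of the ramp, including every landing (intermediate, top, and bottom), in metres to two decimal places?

99.72 m

4326 / 750 = 5.768 → round up to 6 ramp runs. That means 5 intermediate landings.
Horizontal run for 4326 mm of rise at 1:20 is 4326 × 20 = 86520 mm.
Intermediate landings: 5 × 1800 = 9000 mm.
Top and bottom landings: 2 × 2100 = 4200 mm.
Total = 86520 + 9000 + 4200 = 99720 mm.
= 99.72 m.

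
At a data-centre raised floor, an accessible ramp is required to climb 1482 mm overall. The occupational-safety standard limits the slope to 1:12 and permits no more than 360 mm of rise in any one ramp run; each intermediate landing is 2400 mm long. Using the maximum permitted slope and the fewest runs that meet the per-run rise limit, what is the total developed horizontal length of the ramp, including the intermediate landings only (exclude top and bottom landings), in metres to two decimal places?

27.38 m

At most 360 each: 1482/360 = 4.12, giving 5 ramp runs. That means 4 intermediate landings.
Ramp run (horizontal) at 1:12: 1482 × 12 = 17784 mm.
Intermediate landings: 4 × 2400 = 9600 mm.
Total developed length = 17784 + 9600 = 27384 mm.
= 27.38 m.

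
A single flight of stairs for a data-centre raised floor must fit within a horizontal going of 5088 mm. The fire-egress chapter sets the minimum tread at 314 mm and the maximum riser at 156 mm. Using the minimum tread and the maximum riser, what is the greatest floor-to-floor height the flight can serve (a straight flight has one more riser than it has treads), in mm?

Treads that fit: ⌊5088 / 314⌋ = 16.
Risers = treads + 1 = 17.
Maximum height = 17 × 156 = 2652 mm.

2652 mm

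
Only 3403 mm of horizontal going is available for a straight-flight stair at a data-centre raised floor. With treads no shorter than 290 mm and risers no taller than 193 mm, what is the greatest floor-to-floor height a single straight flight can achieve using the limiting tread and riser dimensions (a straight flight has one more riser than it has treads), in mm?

3403 / 290 = 11.73, so 11 treads fit.
Risers = treads + 1 = 12.
Maximum height = 12 × 193 = 2316 mm.

2316 mm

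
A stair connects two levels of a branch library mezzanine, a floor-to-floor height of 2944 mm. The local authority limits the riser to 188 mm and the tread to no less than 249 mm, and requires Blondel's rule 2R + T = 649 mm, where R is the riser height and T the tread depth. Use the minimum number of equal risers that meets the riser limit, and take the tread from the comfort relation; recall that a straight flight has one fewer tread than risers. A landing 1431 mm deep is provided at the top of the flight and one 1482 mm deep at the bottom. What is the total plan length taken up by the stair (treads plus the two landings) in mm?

At most 188 each: 2944/188 = 15.66, giving 16 risers.
R = 2944 ÷ 16 = 184 mm.
T = 649 − 2·184 = 281 mm, which satisfies the 249 mm minimum.
Treads = 16 − 1 = 15; going = 15 × 281 = 4215 mm.
Add landings: 4215 + 1431 + 1482 = 7128 mm.

7128 mm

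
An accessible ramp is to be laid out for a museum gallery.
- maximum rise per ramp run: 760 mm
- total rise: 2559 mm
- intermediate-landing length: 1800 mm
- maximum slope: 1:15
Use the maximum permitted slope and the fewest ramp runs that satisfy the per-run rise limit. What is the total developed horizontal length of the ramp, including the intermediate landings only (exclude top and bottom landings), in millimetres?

43785 mm

2559 / 760 = 3.367 → round up to 4 ramp runs. That means 3 intermediate landings.
Horizontal run for 2559 mm of rise at 1:15 is 2559 × 15 = 38385 mm.
Intermediate landings: 3 × 1800 = 5400 mm.
Developed length = 38385 + 5400 = 43785 mm.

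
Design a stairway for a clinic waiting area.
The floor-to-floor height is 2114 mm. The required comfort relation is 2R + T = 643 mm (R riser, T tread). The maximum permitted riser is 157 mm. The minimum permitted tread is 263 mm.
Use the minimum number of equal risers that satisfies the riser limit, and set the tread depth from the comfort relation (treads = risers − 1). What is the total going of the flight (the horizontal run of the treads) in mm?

At most 157 each: 2114/157 = 13.46, giving 14 risers.
R = 2114 ÷ 14 = 151 mm.
From 2R + T = 643: T = 643 − 302 = 341 mm.
Going = (14 − 1) × 341 = 4433 mm.

4433 mm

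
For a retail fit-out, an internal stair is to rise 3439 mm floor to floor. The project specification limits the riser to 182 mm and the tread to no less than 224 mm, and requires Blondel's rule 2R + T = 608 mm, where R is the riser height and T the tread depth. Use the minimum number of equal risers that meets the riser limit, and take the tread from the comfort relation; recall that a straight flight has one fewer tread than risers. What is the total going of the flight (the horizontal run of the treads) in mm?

⌈3439/182⌉ = 19 risers.
Riser R = 3439 / 19 = 181 mm, within the 182 mm limit.
T = 608 − 2·181 = 246 mm, which satisfies the 224 mm minimum.
19 risers give 18 treads; going = 18 × 246 = 4428 mm.

4428 mm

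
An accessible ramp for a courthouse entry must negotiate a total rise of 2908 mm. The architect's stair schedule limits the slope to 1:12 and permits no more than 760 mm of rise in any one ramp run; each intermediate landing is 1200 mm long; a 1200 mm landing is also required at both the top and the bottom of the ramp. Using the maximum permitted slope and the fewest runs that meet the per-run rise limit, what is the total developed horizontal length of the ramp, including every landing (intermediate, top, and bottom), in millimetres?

40896 mm

2908 / 760 = 3.83, so 4 ramp runs are needed. That means 3 intermediate landings.
Horizontal run for 2908 mm of rise at 1:12 is 2908 × 12 = 34896 mm.
3 intermediate landings contribute 3 × 1200 = 3600 mm.
Top and bottom landings: 2 × 1200 = 2400 mm.
Total = 34896 + 3600 + 2400 = 40896 mm.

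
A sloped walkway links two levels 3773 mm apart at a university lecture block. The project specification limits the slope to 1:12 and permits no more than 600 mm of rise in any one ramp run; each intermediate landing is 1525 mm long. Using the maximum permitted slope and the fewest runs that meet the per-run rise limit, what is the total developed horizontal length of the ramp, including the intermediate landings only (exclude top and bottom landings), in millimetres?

3773 / 600 = 6.29, so 7 ramp runs are needed. That means 6 intermediate landings.
Horizontal run for 3773 mm of rise at 1:12 is 3773 × 12 = 45276 mm.
6 intermediate landings contribute 6 × 1525 = 9150 mm.
Total developed length = 45276 + 9150 = 54426 mm.

54426 mm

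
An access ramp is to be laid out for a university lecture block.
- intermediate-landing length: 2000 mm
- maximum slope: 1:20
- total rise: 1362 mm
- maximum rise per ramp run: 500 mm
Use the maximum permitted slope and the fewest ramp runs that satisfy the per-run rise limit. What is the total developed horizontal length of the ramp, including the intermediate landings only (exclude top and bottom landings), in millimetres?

At most 500 each: 1362/500 = 2.72, giving 3 ramp runs. That means 2 intermediate landings.
Horizontal run for 1362 mm of rise at 1:20 is 1362 × 20 = 27240 mm.
Intermediate landings: 2 × 2000 = 4000 mm.
Total developed length = 27240 + 4000 = 31240 mm.

31240 mm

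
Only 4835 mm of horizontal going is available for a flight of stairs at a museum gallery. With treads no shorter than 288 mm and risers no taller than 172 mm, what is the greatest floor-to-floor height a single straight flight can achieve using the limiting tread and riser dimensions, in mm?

2924 mm

4835 / 288 = 16.79, so 16 treads fit.
Risers = treads + 1 = 17.
Maximum height = 17 × 172 = 2924 mm.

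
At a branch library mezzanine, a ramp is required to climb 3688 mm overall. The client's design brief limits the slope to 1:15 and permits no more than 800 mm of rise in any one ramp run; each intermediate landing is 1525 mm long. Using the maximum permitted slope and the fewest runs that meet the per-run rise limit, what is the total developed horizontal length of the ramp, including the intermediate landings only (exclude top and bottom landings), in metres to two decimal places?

⌈3688/800⌉ = 5 ramp runs. That means 4 intermediate landings.
Ramp run (horizontal) at 1:15: 3688 × 15 = 55320 mm.
Intermediate landings: 4 × 1525 = 6100 mm.
Developed length = 55320 + 6100 = 61420 mm.
= 61.42 m.

61.42 m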